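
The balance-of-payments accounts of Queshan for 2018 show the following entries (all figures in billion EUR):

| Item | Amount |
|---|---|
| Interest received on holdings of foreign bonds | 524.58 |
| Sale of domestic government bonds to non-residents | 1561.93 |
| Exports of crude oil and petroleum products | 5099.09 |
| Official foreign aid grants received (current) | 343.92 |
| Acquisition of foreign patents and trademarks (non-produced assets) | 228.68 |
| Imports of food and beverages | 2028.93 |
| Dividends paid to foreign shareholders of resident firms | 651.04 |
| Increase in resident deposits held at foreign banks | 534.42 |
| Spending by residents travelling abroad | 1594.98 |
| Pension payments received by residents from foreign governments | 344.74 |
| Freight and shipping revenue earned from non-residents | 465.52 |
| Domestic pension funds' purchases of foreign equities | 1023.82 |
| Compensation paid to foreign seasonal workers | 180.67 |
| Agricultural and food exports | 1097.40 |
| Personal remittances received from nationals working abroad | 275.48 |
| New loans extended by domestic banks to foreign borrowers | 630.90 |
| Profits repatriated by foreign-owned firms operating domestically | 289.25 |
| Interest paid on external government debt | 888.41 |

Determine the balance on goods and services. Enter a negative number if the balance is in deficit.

3038.10

Goods: 5099.09 + 1097.40 - 2028.93 = 4167.56
Services: -1594.98 + 465.52 = -1129.46
Trade balance = 4167.56 + (-1129.46) = 3038.10
(Excluded from the trade balance — primary income: interest received on holdings of foreign bonds 524.58, dividends paid to foreign shareholders of resident firms 651.04, compensation paid to foreign seasonal workers 180.67, profits repatriated by foreign-owned firms operating domestically 289.25, interest paid on external government debt 888.41; financial account: sale of domestic government bonds to non-residents 1561.93, increase in resident deposits held at foreign banks 534.42, domestic pension funds' purchases of foreign equities 1023.82, new loans extended by domestic banks to foreign borrowers 630.90; secondary income: official foreign aid grants received (current) 343.92, pension payments received by residents from foreign governments 344.74, personal remittances received from nationals working abroad 275.48; capital account: acquisition of foreign patents and trademarks (non-produced assets) 228.68.)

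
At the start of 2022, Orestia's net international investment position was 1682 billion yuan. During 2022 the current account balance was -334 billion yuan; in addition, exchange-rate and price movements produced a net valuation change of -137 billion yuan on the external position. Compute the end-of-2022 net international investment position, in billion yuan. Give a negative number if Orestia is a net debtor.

Change in NIIP = current account + net valuation change = -334 + (-137) = -471
End-of-year NIIP = 1682 + (-471) = 1211

1211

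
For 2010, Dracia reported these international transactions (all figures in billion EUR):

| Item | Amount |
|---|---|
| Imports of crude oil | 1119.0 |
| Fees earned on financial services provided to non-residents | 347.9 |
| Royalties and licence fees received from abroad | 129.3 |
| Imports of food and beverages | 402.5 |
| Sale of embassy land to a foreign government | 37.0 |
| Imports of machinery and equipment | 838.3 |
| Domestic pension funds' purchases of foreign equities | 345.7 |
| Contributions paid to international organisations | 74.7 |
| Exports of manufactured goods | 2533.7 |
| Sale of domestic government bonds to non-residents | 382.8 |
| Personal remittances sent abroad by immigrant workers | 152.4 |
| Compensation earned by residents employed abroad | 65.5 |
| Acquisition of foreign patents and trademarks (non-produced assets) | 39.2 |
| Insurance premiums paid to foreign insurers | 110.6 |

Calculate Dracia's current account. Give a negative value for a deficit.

378.9

Goods: -402.5 - 1119.0 - 838.3 + 2533.7 = 173.9
Services: -110.6 + 129.3 + 347.9 = 366.6
Primary income: 65.5
Secondary income: -152.4 - 74.7 = -227.1
Current account = 173.9 + 366.6 + 65.5 + (-227.1) = 378.9
(Excluded from the current account — capital account: sale of embassy land to a foreign government 37.0, acquisition of foreign patents and trademarks (non-produced assets) 39.2; financial account: domestic pension funds' purchases of foreign equities 345.7, sale of domestic government bonds to non-residents 382.8.)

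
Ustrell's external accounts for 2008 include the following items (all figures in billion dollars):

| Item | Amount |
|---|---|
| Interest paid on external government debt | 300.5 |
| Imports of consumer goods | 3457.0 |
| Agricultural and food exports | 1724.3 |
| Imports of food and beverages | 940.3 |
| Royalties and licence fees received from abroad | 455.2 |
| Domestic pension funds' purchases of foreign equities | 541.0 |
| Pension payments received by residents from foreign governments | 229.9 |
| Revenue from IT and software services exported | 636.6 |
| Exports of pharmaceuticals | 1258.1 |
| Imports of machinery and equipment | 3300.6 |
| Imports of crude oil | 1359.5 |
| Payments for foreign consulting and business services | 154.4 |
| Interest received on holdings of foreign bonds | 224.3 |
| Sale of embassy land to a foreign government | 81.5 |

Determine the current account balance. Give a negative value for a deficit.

Goods: 1724.3 - 3457.0 + 1258.1 - 940.3 - 3300.6 - 1359.5 = -6075.0
Services: 455.2 + 636.6 - 154.4 = 937.4
Primary income: -300.5 + 224.3 = -76.2
Secondary income: 229.9
Current account = (-6075.0) + 937.4 + (-76.2) + 229.9 = -4983.9
(Excluded from the current account — financial account: domestic pension funds' purchases of foreign equities 541.0; capital account: sale of embassy land to a foreign government 81.5.)

-4983.9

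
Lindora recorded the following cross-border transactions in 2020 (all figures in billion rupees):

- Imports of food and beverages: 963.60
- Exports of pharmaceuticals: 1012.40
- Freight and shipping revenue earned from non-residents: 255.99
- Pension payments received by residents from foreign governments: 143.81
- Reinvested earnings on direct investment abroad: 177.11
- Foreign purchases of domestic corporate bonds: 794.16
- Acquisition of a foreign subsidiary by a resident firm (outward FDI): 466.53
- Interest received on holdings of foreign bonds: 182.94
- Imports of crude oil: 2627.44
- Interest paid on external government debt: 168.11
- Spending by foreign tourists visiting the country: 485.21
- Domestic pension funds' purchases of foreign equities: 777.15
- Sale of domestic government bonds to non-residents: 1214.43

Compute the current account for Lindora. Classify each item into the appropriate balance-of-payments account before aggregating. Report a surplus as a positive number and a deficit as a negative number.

-1501.69

Goods: 1012.40 - 963.60 - 2627.44 = -2578.64
Services: 485.21 + 255.99 = 741.20
Primary income: 182.94 + 177.11 - 168.11 = 191.94
Secondary income: 143.81
Current account = (-2578.64) + 741.20 + 191.94 + 143.81 = -1501.69
(Excluded from the current account — financial account: foreign purchases of domestic corporate bonds 794.16, acquisition of a foreign subsidiary by a resident firm (outward FDI) 466.53, domestic pension funds' purchases of foreign equities 777.15, sale of domestic government bonds to non-residents 1214.43.)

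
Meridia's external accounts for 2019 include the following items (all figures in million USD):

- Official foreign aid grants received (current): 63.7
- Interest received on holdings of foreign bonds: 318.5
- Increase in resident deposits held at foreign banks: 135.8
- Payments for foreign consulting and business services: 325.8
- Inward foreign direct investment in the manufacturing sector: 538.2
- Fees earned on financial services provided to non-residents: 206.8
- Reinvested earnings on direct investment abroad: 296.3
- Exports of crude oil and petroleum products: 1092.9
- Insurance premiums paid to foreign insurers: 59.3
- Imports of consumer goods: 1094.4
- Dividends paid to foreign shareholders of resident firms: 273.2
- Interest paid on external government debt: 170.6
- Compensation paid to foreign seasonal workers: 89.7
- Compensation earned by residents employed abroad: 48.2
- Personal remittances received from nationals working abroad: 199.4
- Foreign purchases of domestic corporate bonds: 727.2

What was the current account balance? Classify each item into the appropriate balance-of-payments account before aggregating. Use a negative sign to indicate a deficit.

Goods: 1092.9 - 1094.4 = -1.5
Services: 206.8 - 325.8 - 59.3 = -178.3
Primary income: -170.6 - 89.7 + 48.2 + 296.3 - 273.2 + 318.5 = 129.5
Secondary income: 199.4 + 63.7 = 263.1
Current account = (-1.5) + (-178.3) + 129.5 + 263.1 = 212.8
(Excluded from the current account — financial account: increase in resident deposits held at foreign banks 135.8, inward foreign direct investment in the manufacturing sector 538.2, foreign purchases of domestic corporate bonds 727.2.)

212.8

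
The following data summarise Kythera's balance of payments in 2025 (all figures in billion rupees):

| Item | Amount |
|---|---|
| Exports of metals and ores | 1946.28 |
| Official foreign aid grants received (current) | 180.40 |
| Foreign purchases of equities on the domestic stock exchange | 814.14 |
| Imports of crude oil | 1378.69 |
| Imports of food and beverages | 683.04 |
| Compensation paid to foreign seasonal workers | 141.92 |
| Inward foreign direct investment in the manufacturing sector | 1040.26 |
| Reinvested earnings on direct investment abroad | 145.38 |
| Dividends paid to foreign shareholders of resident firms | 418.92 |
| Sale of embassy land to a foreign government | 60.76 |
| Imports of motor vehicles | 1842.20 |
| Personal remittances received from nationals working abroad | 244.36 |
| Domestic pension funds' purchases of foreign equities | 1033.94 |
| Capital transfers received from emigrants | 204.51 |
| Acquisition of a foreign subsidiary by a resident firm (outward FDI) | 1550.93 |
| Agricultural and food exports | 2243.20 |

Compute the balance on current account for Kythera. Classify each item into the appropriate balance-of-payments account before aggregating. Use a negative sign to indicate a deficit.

Goods: -1378.69 + 1946.28 - 1842.20 - 683.04 + 2243.20 = 285.55
Primary income: -418.92 - 141.92 + 145.38 = -415.46
Secondary income: 180.40 + 244.36 = 424.76
Current account = 285.55 + (-415.46) + 424.76 = 294.85
(Excluded from the current account — financial account: foreign purchases of equities on the domestic stock exchange 814.14, inward foreign direct investment in the manufacturing sector 1040.26, domestic pension funds' purchases of foreign equities 1033.94, acquisition of a foreign subsidiary by a resident firm (outward FDI) 1550.93; capital account: sale of embassy land to a foreign government 60.76, capital transfers received from emigrants 204.51.)

294.85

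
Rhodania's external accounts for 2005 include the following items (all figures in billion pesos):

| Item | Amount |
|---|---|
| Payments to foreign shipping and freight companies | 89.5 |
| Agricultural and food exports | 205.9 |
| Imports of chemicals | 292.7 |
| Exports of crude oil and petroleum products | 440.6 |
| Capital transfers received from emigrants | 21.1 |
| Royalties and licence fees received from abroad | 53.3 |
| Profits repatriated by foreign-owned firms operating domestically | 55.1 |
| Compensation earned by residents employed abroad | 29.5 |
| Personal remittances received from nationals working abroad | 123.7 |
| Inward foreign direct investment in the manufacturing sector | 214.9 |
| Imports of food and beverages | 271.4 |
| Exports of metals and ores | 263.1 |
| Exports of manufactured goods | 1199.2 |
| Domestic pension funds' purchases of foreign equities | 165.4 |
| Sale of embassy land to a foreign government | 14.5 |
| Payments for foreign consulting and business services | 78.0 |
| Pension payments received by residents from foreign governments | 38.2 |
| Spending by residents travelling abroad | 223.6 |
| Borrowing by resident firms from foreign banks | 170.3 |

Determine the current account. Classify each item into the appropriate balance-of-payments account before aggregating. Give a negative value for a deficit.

Goods: 263.1 + 205.9 + 440.6 - 271.4 - 292.7 + 1199.2 = 1544.7
Services: -78.0 - 89.5 - 223.6 + 53.3 = -337.8
Primary income: 29.5 - 55.1 = -25.6
Secondary income: 38.2 + 123.7 = 161.9
Current account = 1544.7 + (-337.8) + (-25.6) + 161.9 = 1343.2
(Excluded from the current account — capital account: capital transfers received from emigrants 21.1, sale of embassy land to a foreign government 14.5; financial account: inward foreign direct investment in the manufacturing sector 214.9, domestic pension funds' purchases of foreign equities 165.4, borrowing by resident firms from foreign banks 170.3.)

1343.2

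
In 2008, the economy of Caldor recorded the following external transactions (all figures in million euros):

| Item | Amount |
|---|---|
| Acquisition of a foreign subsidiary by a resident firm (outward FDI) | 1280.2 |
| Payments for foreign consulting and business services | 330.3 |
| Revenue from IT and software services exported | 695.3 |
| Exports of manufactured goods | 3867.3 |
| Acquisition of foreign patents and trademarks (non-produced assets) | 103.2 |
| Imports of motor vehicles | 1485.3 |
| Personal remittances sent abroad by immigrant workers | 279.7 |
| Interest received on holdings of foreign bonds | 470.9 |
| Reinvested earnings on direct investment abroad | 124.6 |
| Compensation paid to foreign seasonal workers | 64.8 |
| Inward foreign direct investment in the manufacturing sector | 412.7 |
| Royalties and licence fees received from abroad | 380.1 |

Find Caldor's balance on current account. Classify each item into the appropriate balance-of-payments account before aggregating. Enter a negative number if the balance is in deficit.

Goods: -1485.3 + 3867.3 = 2382.0
Services: 380.1 - 330.3 + 695.3 = 745.1
Primary income: -64.8 + 124.6 + 470.9 = 530.7
Secondary income: -279.7
Current account = 2382.0 + 745.1 + 530.7 + (-279.7) = 3378.1
(Excluded from the current account — financial account: acquisition of a foreign subsidiary by a resident firm (outward FDI) 1280.2, inward foreign direct investment in the manufacturing sector 412.7; capital account: acquisition of foreign patents and trademarks (non-produced assets) 103.2.)

3378.1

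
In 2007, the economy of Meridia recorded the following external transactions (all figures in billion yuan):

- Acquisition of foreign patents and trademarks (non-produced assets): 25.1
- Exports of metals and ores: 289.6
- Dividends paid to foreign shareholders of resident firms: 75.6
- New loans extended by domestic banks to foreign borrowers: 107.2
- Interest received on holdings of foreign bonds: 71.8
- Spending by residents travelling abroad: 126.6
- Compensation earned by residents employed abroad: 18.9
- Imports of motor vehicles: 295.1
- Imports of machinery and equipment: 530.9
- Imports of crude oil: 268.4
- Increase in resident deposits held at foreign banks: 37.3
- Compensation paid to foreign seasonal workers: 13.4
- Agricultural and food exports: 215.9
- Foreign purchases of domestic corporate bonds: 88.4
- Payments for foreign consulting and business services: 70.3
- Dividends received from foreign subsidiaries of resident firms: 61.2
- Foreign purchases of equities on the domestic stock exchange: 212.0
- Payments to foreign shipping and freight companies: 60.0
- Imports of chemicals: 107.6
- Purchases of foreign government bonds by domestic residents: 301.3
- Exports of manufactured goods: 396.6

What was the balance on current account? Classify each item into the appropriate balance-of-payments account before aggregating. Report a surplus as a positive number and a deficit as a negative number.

Goods: -295.1 + 215.9 + 289.6 + 396.6 - 107.6 - 530.9 - 268.4 = -299.9
Services: -126.6 - 70.3 - 60.0 = -256.9
Primary income: 18.9 + 61.2 + 71.8 - 75.6 - 13.4 = 62.9
Current account = (-299.9) + (-256.9) + 62.9 = -493.9
(Excluded from the current account — capital account: acquisition of foreign patents and trademarks (non-produced assets) 25.1; financial account: new loans extended by domestic banks to foreign borrowers 107.2, increase in resident deposits held at foreign banks 37.3, foreign purchases of domestic corporate bonds 88.4, foreign purchases of equities on the domestic stock exchange 212.0, purchases of foreign government bonds by domestic residents 301.3.)

-493.9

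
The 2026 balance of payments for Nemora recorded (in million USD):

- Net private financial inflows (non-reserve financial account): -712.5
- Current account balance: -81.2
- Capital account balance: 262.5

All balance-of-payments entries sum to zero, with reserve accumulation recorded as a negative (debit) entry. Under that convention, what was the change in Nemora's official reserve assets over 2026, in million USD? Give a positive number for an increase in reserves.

-531.2

Official reserve transactions balance = -((-81.2) + 262.5 + (-712.5)) = 531.2
An accumulation of reserves is recorded as a debit (negative entry), so the change in the stock of reserves is the negative of that balance.
Change in official reserves = -(531.2) = -531.2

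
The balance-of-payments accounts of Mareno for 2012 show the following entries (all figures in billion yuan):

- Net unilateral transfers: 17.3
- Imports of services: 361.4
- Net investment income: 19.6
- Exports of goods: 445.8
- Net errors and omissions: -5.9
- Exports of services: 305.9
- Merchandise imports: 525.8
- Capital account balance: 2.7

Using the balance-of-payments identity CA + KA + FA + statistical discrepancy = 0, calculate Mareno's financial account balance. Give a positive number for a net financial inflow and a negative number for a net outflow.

Goods balance = 445.8 - 525.8 = -80.0
Services balance = 305.9 - 361.4 = -55.5
Trade balance (goods + services) = -80.0 + (-55.5) = -135.5
Net primary income = 19.6
Net secondary income = 17.3
Current account = -135.5 + 19.6 + 17.3 = -98.6
Financial account = -(-98.6 + 2.7 + (-5.9)) = 101.8

101.8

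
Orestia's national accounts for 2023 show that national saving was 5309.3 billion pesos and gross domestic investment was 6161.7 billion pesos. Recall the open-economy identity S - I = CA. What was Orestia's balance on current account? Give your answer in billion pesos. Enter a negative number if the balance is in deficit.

-852.4

CA = S - I = 5309.3 - 6161.7 = -852.4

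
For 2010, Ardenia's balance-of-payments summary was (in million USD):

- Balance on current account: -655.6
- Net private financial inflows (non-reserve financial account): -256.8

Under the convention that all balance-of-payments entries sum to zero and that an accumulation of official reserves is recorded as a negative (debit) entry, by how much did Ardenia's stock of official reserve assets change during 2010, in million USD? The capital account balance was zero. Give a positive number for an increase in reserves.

-912.4

Official reserve transactions balance = -((-655.6) + (-256.8)) = 912.4
An accumulation of reserves is recorded as a debit (negative entry), so the change in the stock of reserves is the negative of that balance.
Change in official reserves = -(912.4) = -912.4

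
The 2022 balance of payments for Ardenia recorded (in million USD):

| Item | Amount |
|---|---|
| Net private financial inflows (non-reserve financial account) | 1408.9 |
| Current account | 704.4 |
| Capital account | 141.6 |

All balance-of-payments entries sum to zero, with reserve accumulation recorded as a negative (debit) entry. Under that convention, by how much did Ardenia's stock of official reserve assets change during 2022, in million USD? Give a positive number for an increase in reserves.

2254.9

Official reserve transactions balance = -(704.4 + 141.6 + 1408.9) = -2254.9
An accumulation of reserves is recorded as a debit (negative entry), so the change in the stock of reserves is the negative of that balance.
Change in official reserves = -(-2254.9) = 2254.9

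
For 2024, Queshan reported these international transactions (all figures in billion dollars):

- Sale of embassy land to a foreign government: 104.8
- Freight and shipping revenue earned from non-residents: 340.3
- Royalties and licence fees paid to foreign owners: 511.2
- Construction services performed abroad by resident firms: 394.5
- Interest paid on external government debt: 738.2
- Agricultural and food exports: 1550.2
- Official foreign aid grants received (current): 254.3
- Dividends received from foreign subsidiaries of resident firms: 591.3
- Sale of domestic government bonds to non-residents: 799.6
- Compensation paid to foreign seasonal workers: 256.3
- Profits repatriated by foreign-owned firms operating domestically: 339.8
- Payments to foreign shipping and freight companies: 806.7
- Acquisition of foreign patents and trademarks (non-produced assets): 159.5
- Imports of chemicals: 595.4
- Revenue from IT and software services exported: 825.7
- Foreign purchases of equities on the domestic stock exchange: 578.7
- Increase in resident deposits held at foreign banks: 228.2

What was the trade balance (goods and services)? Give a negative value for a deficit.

Goods: 1550.2 - 595.4 = 954.8
Services: 340.3 - 806.7 + 394.5 + 825.7 - 511.2 = 242.6
Trade balance = 954.8 + 242.6 = 1197.4
(Excluded from the trade balance — capital account: sale of embassy land to a foreign government 104.8, acquisition of foreign patents and trademarks (non-produced assets) 159.5; primary income: interest paid on external government debt 738.2, dividends received from foreign subsidiaries of resident firms 591.3, compensation paid to foreign seasonal workers 256.3, profits repatriated by foreign-owned firms operating domestically 339.8; secondary income: official foreign aid grants received (current) 254.3; financial account: sale of domestic government bonds to non-residents 799.6, foreign purchases of equities on the domestic stock exchange 578.7, increase in resident deposits held at foreign banks 228.2.)

1197.4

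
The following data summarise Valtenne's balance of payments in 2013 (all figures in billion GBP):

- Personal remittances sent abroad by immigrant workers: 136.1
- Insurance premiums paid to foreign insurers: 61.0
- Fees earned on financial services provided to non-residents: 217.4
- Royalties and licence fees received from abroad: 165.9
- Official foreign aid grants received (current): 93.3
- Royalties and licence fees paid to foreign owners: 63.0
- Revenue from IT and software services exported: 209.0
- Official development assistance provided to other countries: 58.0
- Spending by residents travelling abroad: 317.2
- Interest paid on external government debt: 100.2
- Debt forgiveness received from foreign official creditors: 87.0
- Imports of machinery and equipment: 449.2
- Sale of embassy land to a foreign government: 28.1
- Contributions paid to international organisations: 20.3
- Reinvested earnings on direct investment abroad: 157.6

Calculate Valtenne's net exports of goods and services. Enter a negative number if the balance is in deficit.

-298.1

Goods: -449.2
Services: -317.2 - 61.0 + 217.4 + 209.0 - 63.0 + 165.9 = 151.1
Trade balance = -449.2 + 151.1 = -298.1
(Excluded from the trade balance — secondary income: personal remittances sent abroad by immigrant workers 136.1, official foreign aid grants received (current) 93.3, official development assistance provided to other countries 58.0, contributions paid to international organisations 20.3; primary income: interest paid on external government debt 100.2, reinvested earnings on direct investment abroad 157.6; capital account: debt forgiveness received from foreign official creditors 87.0, sale of embassy land to a foreign government 28.1.)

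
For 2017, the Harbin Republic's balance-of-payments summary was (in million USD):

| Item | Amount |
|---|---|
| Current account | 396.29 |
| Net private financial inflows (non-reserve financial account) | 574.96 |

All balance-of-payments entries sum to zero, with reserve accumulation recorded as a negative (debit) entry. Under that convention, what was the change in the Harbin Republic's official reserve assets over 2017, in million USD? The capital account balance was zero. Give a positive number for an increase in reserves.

Official reserve transactions balance = -(396.29 + 574.96) = -971.25
An accumulation of reserves is recorded as a debit (negative entry), so the change in the stock of reserves is the negative of that balance.
Change in official reserves = -(-971.25) = 971.25

971.25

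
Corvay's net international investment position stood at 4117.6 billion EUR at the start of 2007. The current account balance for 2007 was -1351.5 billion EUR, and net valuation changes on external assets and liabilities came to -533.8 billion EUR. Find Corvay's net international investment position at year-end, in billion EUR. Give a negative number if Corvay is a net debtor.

2232.3

Change in NIIP = current account + net valuation change = -1351.5 + (-533.8) = -1885.3
End-of-year NIIP = 4117.6 + (-1885.3) = 2232.3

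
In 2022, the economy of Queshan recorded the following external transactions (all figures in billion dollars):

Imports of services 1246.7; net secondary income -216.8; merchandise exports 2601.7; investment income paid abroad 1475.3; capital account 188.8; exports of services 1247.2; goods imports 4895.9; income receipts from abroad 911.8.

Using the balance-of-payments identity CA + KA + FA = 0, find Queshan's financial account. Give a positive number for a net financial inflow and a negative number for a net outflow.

Goods balance = 2601.7 - 4895.9 = -2294.2
Services balance = 1247.2 - 1246.7 = 0.5
Trade balance (goods + services) = -2294.2 + 0.5 = -2293.7
Net primary income = 911.8 - 1475.3 = -563.5
Net secondary income = -216.8
Current account = -2293.7 + (-563.5) + (-216.8) = -3074.0
Financial account = -(-3074.0 + 188.8) = 2885.2

2885.2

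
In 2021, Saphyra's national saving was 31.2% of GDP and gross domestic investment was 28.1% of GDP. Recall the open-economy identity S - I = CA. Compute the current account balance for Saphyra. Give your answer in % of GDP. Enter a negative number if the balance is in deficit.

3.1

S - I = CA (net lending to the rest of the world).
CA = S - I = 31.2 - 28.1 = 3.1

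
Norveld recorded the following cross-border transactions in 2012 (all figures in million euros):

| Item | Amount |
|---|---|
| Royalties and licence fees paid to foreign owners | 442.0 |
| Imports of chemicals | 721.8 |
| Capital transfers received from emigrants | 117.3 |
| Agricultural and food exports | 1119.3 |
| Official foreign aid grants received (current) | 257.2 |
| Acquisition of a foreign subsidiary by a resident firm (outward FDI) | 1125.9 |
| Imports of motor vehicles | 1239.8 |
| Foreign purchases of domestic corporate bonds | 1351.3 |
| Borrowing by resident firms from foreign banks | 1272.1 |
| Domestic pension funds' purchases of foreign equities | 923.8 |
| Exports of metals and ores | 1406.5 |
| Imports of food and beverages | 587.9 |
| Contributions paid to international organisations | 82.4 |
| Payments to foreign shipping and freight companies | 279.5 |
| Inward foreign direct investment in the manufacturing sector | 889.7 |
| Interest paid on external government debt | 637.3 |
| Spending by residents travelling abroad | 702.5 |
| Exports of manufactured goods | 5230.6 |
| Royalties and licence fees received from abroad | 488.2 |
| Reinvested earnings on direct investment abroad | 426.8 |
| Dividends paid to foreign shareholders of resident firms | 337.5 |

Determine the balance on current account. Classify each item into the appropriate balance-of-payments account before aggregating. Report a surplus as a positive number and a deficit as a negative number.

3897.9

Goods: 1119.3 - 721.8 - 587.9 + 5230.6 - 1239.8 + 1406.5 = 5206.9
Services: 488.2 - 279.5 - 442.0 - 702.5 = -935.8
Primary income: 426.8 - 337.5 - 637.3 = -548.0
Secondary income: 257.2 - 82.4 = 174.8
Current account = 5206.9 + (-935.8) + (-548.0) + 174.8 = 3897.9
(Excluded from the current account — capital account: capital transfers received from emigrants 117.3; financial account: acquisition of a foreign subsidiary by a resident firm (outward FDI) 1125.9, foreign purchases of domestic corporate bonds 1351.3, borrowing by resident firms from foreign banks 1272.1, domestic pension funds' purchases of foreign equities 923.8, inward foreign direct investment in the manufacturing sector 889.7.)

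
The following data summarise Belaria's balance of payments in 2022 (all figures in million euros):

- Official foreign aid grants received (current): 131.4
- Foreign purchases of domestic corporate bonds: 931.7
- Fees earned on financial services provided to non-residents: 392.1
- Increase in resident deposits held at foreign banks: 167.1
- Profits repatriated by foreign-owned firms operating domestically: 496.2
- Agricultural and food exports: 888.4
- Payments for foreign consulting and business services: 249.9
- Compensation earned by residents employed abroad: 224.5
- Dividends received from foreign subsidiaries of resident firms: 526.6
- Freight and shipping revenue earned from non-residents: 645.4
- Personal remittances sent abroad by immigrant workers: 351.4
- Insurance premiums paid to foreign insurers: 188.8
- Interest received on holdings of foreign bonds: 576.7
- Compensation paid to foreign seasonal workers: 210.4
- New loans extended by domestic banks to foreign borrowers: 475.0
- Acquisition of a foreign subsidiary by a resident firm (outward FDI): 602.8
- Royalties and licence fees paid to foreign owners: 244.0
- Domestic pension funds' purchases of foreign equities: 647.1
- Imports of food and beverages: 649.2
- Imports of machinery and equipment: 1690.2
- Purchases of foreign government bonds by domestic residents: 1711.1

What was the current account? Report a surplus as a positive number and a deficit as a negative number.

Goods: -1690.2 - 649.2 + 888.4 = -1451.0
Services: 645.4 - 244.0 + 392.1 - 188.8 - 249.9 = 354.8
Primary income: 224.5 - 496.2 + 526.6 - 210.4 + 576.7 = 621.2
Secondary income: -351.4 + 131.4 = -220.0
Current account = (-1451.0) + 354.8 + 621.2 + (-220.0) = -695.0
(Excluded from the current account — financial account: foreign purchases of domestic corporate bonds 931.7, increase in resident deposits held at foreign banks 167.1, new loans extended by domestic banks to foreign borrowers 475.0, acquisition of a foreign subsidiary by a resident firm (outward FDI) 602.8, domestic pension funds' purchases of foreign equities 647.1, purchases of foreign government bonds by domestic residents 1711.1.)

-695.0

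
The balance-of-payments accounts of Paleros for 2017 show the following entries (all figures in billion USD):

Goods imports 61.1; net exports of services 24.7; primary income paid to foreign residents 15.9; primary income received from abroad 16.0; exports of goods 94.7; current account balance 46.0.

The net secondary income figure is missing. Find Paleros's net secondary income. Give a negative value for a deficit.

-12.4

Current account = goods balance + services balance + net primary income + net secondary income
Sum of the known components = 58.4
Net secondary income = CA - (known components) = 46.0 - 58.4 = -12.4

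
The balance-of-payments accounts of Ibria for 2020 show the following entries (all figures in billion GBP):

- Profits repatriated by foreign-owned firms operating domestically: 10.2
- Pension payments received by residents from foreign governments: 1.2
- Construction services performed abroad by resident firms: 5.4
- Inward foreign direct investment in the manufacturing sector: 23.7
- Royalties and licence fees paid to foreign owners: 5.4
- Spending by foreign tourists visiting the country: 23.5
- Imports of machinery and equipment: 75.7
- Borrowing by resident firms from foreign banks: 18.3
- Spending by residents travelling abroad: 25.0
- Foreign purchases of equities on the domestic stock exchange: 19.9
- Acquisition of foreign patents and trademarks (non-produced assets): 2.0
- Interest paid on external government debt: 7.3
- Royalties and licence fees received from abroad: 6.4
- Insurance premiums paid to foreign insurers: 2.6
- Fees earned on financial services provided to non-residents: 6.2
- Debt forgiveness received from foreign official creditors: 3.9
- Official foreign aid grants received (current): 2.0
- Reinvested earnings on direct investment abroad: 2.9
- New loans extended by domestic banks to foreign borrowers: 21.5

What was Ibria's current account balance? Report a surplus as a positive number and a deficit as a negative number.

-78.6

Goods: -75.7
Services: 6.4 - 5.4 + 5.4 + 6.2 - 2.6 + 23.5 - 25.0 = 8.5
Primary income: 2.9 - 10.2 - 7.3 = -14.6
Secondary income: 1.2 + 2.0 = 3.2
Current account = (-75.7) + 8.5 + (-14.6) + 3.2 = -78.6
(Excluded from the current account — financial account: inward foreign direct investment in the manufacturing sector 23.7, borrowing by resident firms from foreign banks 18.3, foreign purchases of equities on the domestic stock exchange 19.9, new loans extended by domestic banks to foreign borrowers 21.5; capital account: acquisition of foreign patents and trademarks (non-produced assets) 2.0, debt forgiveness received from foreign official creditors 3.9.)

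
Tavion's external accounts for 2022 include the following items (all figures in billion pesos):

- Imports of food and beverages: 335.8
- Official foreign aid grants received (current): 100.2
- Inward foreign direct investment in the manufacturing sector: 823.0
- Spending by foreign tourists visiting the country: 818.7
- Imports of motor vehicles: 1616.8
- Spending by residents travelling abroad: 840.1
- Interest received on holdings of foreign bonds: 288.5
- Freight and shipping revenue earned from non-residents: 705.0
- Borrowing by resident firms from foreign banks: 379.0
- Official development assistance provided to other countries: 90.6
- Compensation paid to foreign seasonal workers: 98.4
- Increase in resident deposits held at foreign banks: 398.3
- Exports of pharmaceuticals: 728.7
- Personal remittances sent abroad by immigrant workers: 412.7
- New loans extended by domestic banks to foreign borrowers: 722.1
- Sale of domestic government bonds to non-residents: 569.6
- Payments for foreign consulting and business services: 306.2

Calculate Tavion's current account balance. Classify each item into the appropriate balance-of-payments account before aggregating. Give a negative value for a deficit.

Goods: -335.8 - 1616.8 + 728.7 = -1223.9
Services: 705.0 - 306.2 - 840.1 + 818.7 = 377.4
Primary income: -98.4 + 288.5 = 190.1
Secondary income: 100.2 - 412.7 - 90.6 = -403.1
Current account = (-1223.9) + 377.4 + 190.1 + (-403.1) = -1059.5
(Excluded from the current account — financial account: inward foreign direct investment in the manufacturing sector 823.0, borrowing by resident firms from foreign banks 379.0, increase in resident deposits held at foreign banks 398.3, new loans extended by domestic banks to foreign borrowers 722.1, sale of domestic government bonds to non-residents 569.6.)

-1059.5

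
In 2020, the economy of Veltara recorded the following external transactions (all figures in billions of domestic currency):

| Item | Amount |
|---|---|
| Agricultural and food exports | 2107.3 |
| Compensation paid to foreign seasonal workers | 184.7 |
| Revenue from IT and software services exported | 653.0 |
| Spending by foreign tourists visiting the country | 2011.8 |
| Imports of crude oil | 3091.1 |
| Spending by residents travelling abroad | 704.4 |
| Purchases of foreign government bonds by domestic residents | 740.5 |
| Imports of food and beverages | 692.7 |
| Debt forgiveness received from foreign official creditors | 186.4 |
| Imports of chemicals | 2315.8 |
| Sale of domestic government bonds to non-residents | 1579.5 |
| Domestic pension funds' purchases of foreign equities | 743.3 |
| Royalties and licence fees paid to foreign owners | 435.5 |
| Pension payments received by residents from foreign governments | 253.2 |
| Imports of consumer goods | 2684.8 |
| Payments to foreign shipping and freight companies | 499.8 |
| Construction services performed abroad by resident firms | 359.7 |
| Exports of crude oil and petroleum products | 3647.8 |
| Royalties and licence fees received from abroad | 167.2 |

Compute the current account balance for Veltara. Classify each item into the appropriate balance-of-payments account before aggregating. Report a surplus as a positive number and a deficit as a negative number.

Goods: 3647.8 - 2315.8 + 2107.3 - 3091.1 - 692.7 - 2684.8 = -3029.3
Services: 2011.8 - 499.8 + 167.2 + 653.0 + 359.7 - 435.5 - 704.4 = 1552.0
Primary income: -184.7
Secondary income: 253.2
Current account = (-3029.3) + 1552.0 + (-184.7) + 253.2 = -1408.8
(Excluded from the current account — financial account: purchases of foreign government bonds by domestic residents 740.5, sale of domestic government bonds to non-residents 1579.5, domestic pension funds' purchases of foreign equities 743.3; capital account: debt forgiveness received from foreign official creditors 186.4.)

-1408.8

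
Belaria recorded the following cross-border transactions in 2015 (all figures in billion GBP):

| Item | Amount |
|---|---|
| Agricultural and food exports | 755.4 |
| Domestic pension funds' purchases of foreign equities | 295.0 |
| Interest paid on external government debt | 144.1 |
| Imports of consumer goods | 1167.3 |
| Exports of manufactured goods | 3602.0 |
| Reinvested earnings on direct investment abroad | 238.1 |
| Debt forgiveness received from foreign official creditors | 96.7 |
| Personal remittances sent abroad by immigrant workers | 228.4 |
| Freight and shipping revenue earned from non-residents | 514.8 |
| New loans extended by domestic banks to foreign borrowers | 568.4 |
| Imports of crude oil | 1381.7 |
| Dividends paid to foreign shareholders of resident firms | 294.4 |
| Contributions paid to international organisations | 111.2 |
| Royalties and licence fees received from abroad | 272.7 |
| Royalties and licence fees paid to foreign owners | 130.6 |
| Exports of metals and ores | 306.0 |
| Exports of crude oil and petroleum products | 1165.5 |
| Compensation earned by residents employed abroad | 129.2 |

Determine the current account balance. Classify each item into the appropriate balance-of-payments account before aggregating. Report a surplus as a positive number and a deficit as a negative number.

Goods: -1381.7 + 1165.5 + 306.0 + 3602.0 + 755.4 - 1167.3 = 3279.9
Services: 272.7 + 514.8 - 130.6 = 656.9
Primary income: -294.4 + 238.1 + 129.2 - 144.1 = -71.2
Secondary income: -228.4 - 111.2 = -339.6
Current account = 3279.9 + 656.9 + (-71.2) + (-339.6) = 3526.0
(Excluded from the current account — financial account: domestic pension funds' purchases of foreign equities 295.0, new loans extended by domestic banks to foreign borrowers 568.4; capital account: debt forgiveness received from foreign official creditors 96.7.)

3526.0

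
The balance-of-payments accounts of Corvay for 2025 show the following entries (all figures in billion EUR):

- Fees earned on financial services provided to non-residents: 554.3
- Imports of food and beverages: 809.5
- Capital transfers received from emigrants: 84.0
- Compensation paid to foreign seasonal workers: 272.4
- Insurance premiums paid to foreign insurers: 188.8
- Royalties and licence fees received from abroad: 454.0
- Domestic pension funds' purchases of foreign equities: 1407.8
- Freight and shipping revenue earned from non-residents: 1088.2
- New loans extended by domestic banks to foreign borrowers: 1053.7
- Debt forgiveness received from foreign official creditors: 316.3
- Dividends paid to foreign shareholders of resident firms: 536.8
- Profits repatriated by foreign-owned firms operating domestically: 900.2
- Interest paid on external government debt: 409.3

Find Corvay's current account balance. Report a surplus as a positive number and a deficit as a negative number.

-1020.5

Goods: -809.5
Services: 454.0 + 554.3 + 1088.2 - 188.8 = 1907.7
Primary income: -900.2 - 409.3 - 536.8 - 272.4 = -2118.7
Current account = (-809.5) + 1907.7 + (-2118.7) = -1020.5
(Excluded from the current account — capital account: capital transfers received from emigrants 84.0, debt forgiveness received from foreign official creditors 316.3; financial account: domestic pension funds' purchases of foreign equities 1407.8, new loans extended by domestic banks to foreign borrowers 1053.7.)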